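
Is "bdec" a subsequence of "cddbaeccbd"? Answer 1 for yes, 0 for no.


Check if "bdec" is a subsequence of "cddbaeccbd"
Greedy scan:
  Position 0 ('c'): no match needed
  Position 1 ('d'): no match needed
  Position 2 ('d'): no match needed
  Position 3 ('b'): matches sub[0] = 'b'
  Position 4 ('a'): no match needed
  Position 5 ('e'): no match needed
  Position 6 ('c'): no match needed
  Position 7 ('c'): no match needed
  Position 8 ('b'): no match needed
  Position 9 ('d'): matches sub[1] = 'd'
Only matched 2/4 characters => not a subsequence

0


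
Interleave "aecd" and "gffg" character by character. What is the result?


Interleaving "aecd" and "gffg":
  Position 0: 'a' from first, 'g' from second => "ag"
  Position 1: 'e' from first, 'f' from second => "ef"
  Position 2: 'c' from first, 'f' from second => "cf"
  Position 3: 'd' from first, 'g' from second => "dg"
Result: agefcfdg

agefcfdg


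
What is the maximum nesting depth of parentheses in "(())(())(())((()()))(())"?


Input: "(())(())(())((()()))(())"
Tracking depth:
  Position 0 '(': depth becomes 1
  Position 1 '(': depth becomes 2
  Position 2 ')': depth becomes 1
  Position 3 ')': depth becomes 0
  Position 4 '(': depth becomes 1
  Position 5 '(': depth becomes 2
  Position 6 ')': depth becomes 1
  Position 7 ')': depth becomes 0
  Position 8 '(': depth becomes 1
  Position 9 '(': depth becomes 2
  Position 10 ')': depth becomes 1
  Position 11 ')': depth becomes 0
  Position 12 '(': depth becomes 1
  Position 13 '(': depth becomes 2
  Position 14 '(': depth becomes 3
  Position 15 ')': depth becomes 2
  Position 16 '(': depth becomes 3
  Position 17 ')': depth becomes 2
  Position 18 ')': depth becomes 1
  Position 19 ')': depth becomes 0
  Position 20 '(': depth becomes 1
  Position 21 '(': depth becomes 2
  Position 22 ')': depth becomes 1
  Position 23 ')': depth becomes 0
Maximum depth reached: 3

3


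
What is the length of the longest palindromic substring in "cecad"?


Input: "cecad"
Checking substrings for palindromes:
  [0:3] "cec" (len 3) => palindrome
Longest palindromic substring: "cec" with length 3

3


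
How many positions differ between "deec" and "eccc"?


Comparing "deec" and "eccc" position by position:
  Position 0: 'd' vs 'e' => DIFFER
  Position 1: 'e' vs 'c' => DIFFER
  Position 2: 'e' vs 'c' => DIFFER
  Position 3: 'c' vs 'c' => same
Positions that differ: 3

3


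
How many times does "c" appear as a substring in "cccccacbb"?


Searching for "c" in "cccccacbb"
Scanning each position:
  Position 0: "c" => MATCH
  Position 1: "c" => MATCH
  Position 2: "c" => MATCH
  Position 3: "c" => MATCH
  Position 4: "c" => MATCH
  Position 5: "a" => no
  Position 6: "c" => MATCH
  Position 7: "b" => no
  Position 8: "b" => no
Total occurrences: 6

6


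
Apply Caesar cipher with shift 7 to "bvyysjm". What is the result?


Caesar cipher: shift "bvyysjm" by 7
  'b' (pos 1) + 7 = pos 8 = 'i'
  'v' (pos 21) + 7 = pos 2 = 'c'
  'y' (pos 24) + 7 = pos 5 = 'f'
  'y' (pos 24) + 7 = pos 5 = 'f'
  's' (pos 18) + 7 = pos 25 = 'z'
  'j' (pos 9) + 7 = pos 16 = 'q'
  'm' (pos 12) + 7 = pos 19 = 't'
Result: icffzqt

icffzqt


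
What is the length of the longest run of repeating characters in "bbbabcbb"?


Input: "bbbabcbb"
Scanning for longest run:
  Position 1 ('b'): continues run of 'b', length=2
  Position 2 ('b'): continues run of 'b', length=3
  Position 3 ('a'): new char, reset run to 1
  Position 4 ('b'): new char, reset run to 1
  Position 5 ('c'): new char, reset run to 1
  Position 6 ('b'): new char, reset run to 1
  Position 7 ('b'): continues run of 'b', length=2
Longest run: 'b' with length 3

3


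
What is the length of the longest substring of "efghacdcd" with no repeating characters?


Input: "efghacdcd"
Sliding window (track last position of each char):
  Position 0 ('e'): window [0,0] length 1 -- new best
  Position 1 ('f'): window [0,1] length 2 -- new best
  Position 2 ('g'): window [0,2] length 3 -- new best
  Position 3 ('h'): window [0,3] length 4 -- new best
  Position 4 ('a'): window [0,4] length 5 -- new best
  Position 5 ('c'): window [0,5] length 6 -- new best
  Position 6 ('d'): window [0,6] length 7 -- new best
  Position 7 ('c'): repeat (last at 5), move window start to 6
  Position 7 ('c'): window [6,7] length 2
  Position 8 ('d'): repeat (last at 6), move window start to 7
  Position 8 ('d'): window [7,8] length 2
Longest substring with no repeats: "efghacd" with length 7

7


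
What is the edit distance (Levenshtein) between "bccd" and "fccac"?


Computing edit distance: "bccd" -> "fccac"
DP table:
           f    c    c    a    c
      0    1    2    3    4    5
  b   1    1    2    3    4    5
  c   2    2    1    2    3    4
  c   3    3    2    1    2    3
  d   4    4    3    2    2    3
Edit distance = dp[4][5] = 3

3


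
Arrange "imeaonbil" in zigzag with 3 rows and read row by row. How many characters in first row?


Zigzag "imeaonbil" into 3 rows:
Placing characters:
  'i' => row 0
  'm' => row 1
  'e' => row 2
  'a' => row 1
  'o' => row 0
  'n' => row 1
  'b' => row 2
  'i' => row 1
  'l' => row 0
Rows:
  Row 0: "iol"
  Row 1: "mani"
  Row 2: "eb"
First row length: 3

3


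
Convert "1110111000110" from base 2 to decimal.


Input: "1110111000110" in base 2
Positional expansion:
  Digit '1' (value 1) x 2^12 = 4096
  Digit '1' (value 1) x 2^11 = 2048
  Digit '1' (value 1) x 2^10 = 1024
  Digit '0' (value 0) x 2^9 = 0
  Digit '1' (value 1) x 2^8 = 256
  Digit '1' (value 1) x 2^7 = 128
  Digit '1' (value 1) x 2^6 = 64
  Digit '0' (value 0) x 2^5 = 0
  Digit '0' (value 0) x 2^4 = 0
  Digit '0' (value 0) x 2^3 = 0
  Digit '1' (value 1) x 2^2 = 4
  Digit '1' (value 1) x 2^1 = 2
  Digit '0' (value 0) x 2^0 = 0
Sum = 7622

7622


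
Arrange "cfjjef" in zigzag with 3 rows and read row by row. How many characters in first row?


Zigzag "cfjjef" into 3 rows:
Placing characters:
  'c' => row 0
  'f' => row 1
  'j' => row 2
  'j' => row 1
  'e' => row 0
  'f' => row 1
Rows:
  Row 0: "ce"
  Row 1: "fjf"
  Row 2: "j"
First row length: 2

2


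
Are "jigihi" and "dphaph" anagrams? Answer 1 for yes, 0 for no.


Strings: "jigihi", "dphaph"
Sorted first:  ghiiij
Sorted second: adhhpp
Differ at position 0: 'g' vs 'a' => not anagrams

0


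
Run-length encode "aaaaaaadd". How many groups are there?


Input: aaaaaaadd
Scanning for consecutive runs:
  Group 1: 'a' x 7 (positions 0-6)
  Group 2: 'd' x 2 (positions 7-8)
Total groups: 2

2


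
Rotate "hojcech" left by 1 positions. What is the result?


Input: "hojcech", rotate left by 1
First 1 characters: "h"
Remaining characters: "ojcech"
Concatenate remaining + first: "ojcech" + "h" = "ojcechh"

ojcechh


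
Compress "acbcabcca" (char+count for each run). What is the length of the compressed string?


Input: acbcabcca
Runs:
  'a' x 1 => "a1"
  'c' x 1 => "c1"
  'b' x 1 => "b1"
  'c' x 1 => "c1"
  'a' x 1 => "a1"
  'b' x 1 => "b1"
  'c' x 2 => "c2"
  'a' x 1 => "a1"
Compressed: "a1c1b1c1a1b1c2a1"
Compressed length: 16

16


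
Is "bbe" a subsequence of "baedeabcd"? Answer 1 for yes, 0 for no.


Check if "bbe" is a subsequence of "baedeabcd"
Greedy scan:
  Position 0 ('b'): matches sub[0] = 'b'
  Position 1 ('a'): no match needed
  Position 2 ('e'): no match needed
  Position 3 ('d'): no match needed
  Position 4 ('e'): no match needed
  Position 5 ('a'): no match needed
  Position 6 ('b'): matches sub[1] = 'b'
  Position 7 ('c'): no match needed
  Position 8 ('d'): no match needed
Only matched 2/3 characters => not a subsequence

0


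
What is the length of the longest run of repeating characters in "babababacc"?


Input: "babababacc"
Scanning for longest run:
  Position 1 ('a'): new char, reset run to 1
  Position 2 ('b'): new char, reset run to 1
  Position 3 ('a'): new char, reset run to 1
  Position 4 ('b'): new char, reset run to 1
  Position 5 ('a'): new char, reset run to 1
  Position 6 ('b'): new char, reset run to 1
  Position 7 ('a'): new char, reset run to 1
  Position 8 ('c'): new char, reset run to 1
  Position 9 ('c'): continues run of 'c', length=2
Longest run: 'c' with length 2

2


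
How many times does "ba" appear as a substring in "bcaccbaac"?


Searching for "ba" in "bcaccbaac"
Scanning each position:
  Position 0: "bc" => no
  Position 1: "ca" => no
  Position 2: "ac" => no
  Position 3: "cc" => no
  Position 4: "cb" => no
  Position 5: "ba" => MATCH
  Position 6: "aa" => no
  Position 7: "ac" => no
Total occurrences: 1

1


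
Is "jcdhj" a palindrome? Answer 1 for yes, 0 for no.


Input: jcdhj
Reversed: jhdcj
  Compare pos 0 ('j') with pos 4 ('j'): match
  Compare pos 1 ('c') with pos 3 ('h'): MISMATCH
Result: not a palindrome

0


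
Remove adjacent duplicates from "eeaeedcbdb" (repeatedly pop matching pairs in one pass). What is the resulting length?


Input: eeaeedcbdb
Stack-based adjacent duplicate removal:
  Read 'e': push. Stack: e
  Read 'e': matches stack top 'e' => pop. Stack: (empty)
  Read 'a': push. Stack: a
  Read 'e': push. Stack: ae
  Read 'e': matches stack top 'e' => pop. Stack: a
  Read 'd': push. Stack: ad
  Read 'c': push. Stack: adc
  Read 'b': push. Stack: adcb
  Read 'd': push. Stack: adcbd
  Read 'b': push. Stack: adcbdb
Final stack: "adcbdb" (length 6)

6


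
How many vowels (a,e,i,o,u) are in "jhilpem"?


Input: jhilpem
Checking each character:
  'j' at position 0: consonant
  'h' at position 1: consonant
  'i' at position 2: vowel (running total: 1)
  'l' at position 3: consonant
  'p' at position 4: consonant
  'e' at position 5: vowel (running total: 2)
  'm' at position 6: consonant
Total vowels: 2

2


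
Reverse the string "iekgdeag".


Input: iekgdeag
Reading characters right to left:
  Position 7: 'g'
  Position 6: 'a'
  Position 5: 'e'
  Position 4: 'd'
  Position 3: 'g'
  Position 2: 'k'
  Position 1: 'e'
  Position 0: 'i'
Reversed: gaedgkei

gaedgkei


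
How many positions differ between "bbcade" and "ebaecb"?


Comparing "bbcade" and "ebaecb" position by position:
  Position 0: 'b' vs 'e' => DIFFER
  Position 1: 'b' vs 'b' => same
  Position 2: 'c' vs 'a' => DIFFER
  Position 3: 'a' vs 'e' => DIFFER
  Position 4: 'd' vs 'c' => DIFFER
  Position 5: 'e' vs 'b' => DIFFER
Positions that differ: 5

5


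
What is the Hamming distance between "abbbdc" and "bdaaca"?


Comparing "abbbdc" and "bdaaca" position by position:
  Position 0: 'a' vs 'b' => differ
  Position 1: 'b' vs 'd' => differ
  Position 2: 'b' vs 'a' => differ
  Position 3: 'b' vs 'a' => differ
  Position 4: 'd' vs 'c' => differ
  Position 5: 'c' vs 'a' => differ
Total differences (Hamming distance): 6

6


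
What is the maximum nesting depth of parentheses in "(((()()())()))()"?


Input: "(((()()())()))()"
Tracking depth:
  Position 0 '(': depth becomes 1
  Position 1 '(': depth becomes 2
  Position 2 '(': depth becomes 3
  Position 3 '(': depth becomes 4
  Position 4 ')': depth becomes 3
  Position 5 '(': depth becomes 4
  Position 6 ')': depth becomes 3
  Position 7 '(': depth becomes 4
  Position 8 ')': depth becomes 3
  Position 9 ')': depth becomes 2
  Position 10 '(': depth becomes 3
  Position 11 ')': depth becomes 2
  Position 12 ')': depth becomes 1
  Position 13 ')': depth becomes 0
  Position 14 '(': depth becomes 1
  Position 15 ')': depth becomes 0
Maximum depth reached: 4

4


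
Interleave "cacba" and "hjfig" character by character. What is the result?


Interleaving "cacba" and "hjfig":
  Position 0: 'c' from first, 'h' from second => "ch"
  Position 1: 'a' from first, 'j' from second => "aj"
  Position 2: 'c' from first, 'f' from second => "cf"
  Position 3: 'b' from first, 'i' from second => "bi"
  Position 4: 'a' from first, 'g' from second => "ag"
Result: chajcfbiag

chajcfbiag


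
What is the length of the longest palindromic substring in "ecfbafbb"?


Input: "ecfbafbb"
Checking substrings for palindromes:
  [6:8] "bb" (len 2) => palindrome
Longest palindromic substring: "bb" with length 2

2


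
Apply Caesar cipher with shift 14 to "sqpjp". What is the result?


Caesar cipher: shift "sqpjp" by 14
  's' (pos 18) + 14 = pos 6 = 'g'
  'q' (pos 16) + 14 = pos 4 = 'e'
  'p' (pos 15) + 14 = pos 3 = 'd'
  'j' (pos 9) + 14 = pos 23 = 'x'
  'p' (pos 15) + 14 = pos 3 = 'd'
Result: gedxd

gedxd


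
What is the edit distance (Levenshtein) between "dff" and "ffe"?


Computing edit distance: "dff" -> "ffe"
DP table:
           f    f    e
      0    1    2    3
  d   1    1    2    3
  f   2    1    1    2
  f   3    2    1    2
Edit distance = dp[3][3] = 2

2


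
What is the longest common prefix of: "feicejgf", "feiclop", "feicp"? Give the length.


Words: feicejgf, feiclop, feicp
  Position 0: all 'f' => match
  Position 1: all 'e' => match
  Position 2: all 'i' => match
  Position 3: all 'c' => match
  Position 4: ('e', 'l', 'p') => mismatch, stop
LCP = "feic" (length 4)

4


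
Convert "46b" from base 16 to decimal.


Input: "46b" in base 16
Positional expansion:
  Digit '4' (value 4) x 16^2 = 1024
  Digit '6' (value 6) x 16^1 = 96
  Digit 'b' (value 11) x 16^0 = 11
Sum = 1131

1131


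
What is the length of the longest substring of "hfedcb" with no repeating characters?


Input: "hfedcb"
Sliding window (track last position of each char):
  Position 0 ('h'): window [0,0] length 1 -- new best
  Position 1 ('f'): window [0,1] length 2 -- new best
  Position 2 ('e'): window [0,2] length 3 -- new best
  Position 3 ('d'): window [0,3] length 4 -- new best
  Position 4 ('c'): window [0,4] length 5 -- new best
  Position 5 ('b'): window [0,5] length 6 -- new best
Longest substring with no repeats: "hfedcb" with length 6

6


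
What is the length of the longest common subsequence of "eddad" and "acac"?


LCS of "eddad" and "acac"
DP table:
           a    c    a    c
      0    0    0    0    0
  e   0    0    0    0    0
  d   0    0    0    0    0
  d   0    0    0    0    0
  a   0    1    1    1    1
  d   0    1    1    1    1
LCS length = dp[5][4] = 1

1


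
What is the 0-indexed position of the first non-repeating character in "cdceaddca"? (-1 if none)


Input: cdceaddca
Character frequencies:
  'a': 2
  'c': 3
  'd': 3
  'e': 1
Scanning left to right for freq == 1:
  Position 0 ('c'): freq=3, skip
  Position 1 ('d'): freq=3, skip
  Position 2 ('c'): freq=3, skip
  Position 3 ('e'): unique! => answer = 3

3


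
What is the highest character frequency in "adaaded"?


Input: adaaded
Character counts:
  'a': 3
  'd': 3
  'e': 1
Maximum frequency: 3

3


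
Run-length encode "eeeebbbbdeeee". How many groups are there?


Input: eeeebbbbdeeee
Scanning for consecutive runs:
  Group 1: 'e' x 4 (positions 0-3)
  Group 2: 'b' x 4 (positions 4-7)
  Group 3: 'd' x 1 (positions 8-8)
  Group 4: 'e' x 4 (positions 9-12)
Total groups: 4

4


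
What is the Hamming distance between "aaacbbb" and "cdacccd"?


Comparing "aaacbbb" and "cdacccd" position by position:
  Position 0: 'a' vs 'c' => differ
  Position 1: 'a' vs 'd' => differ
  Position 2: 'a' vs 'a' => same
  Position 3: 'c' vs 'c' => same
  Position 4: 'b' vs 'c' => differ
  Position 5: 'b' vs 'c' => differ
  Position 6: 'b' vs 'd' => differ
Total differences (Hamming distance): 5

5


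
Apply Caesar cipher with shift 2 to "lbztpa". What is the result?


Caesar cipher: shift "lbztpa" by 2
  'l' (pos 11) + 2 = pos 13 = 'n'
  'b' (pos 1) + 2 = pos 3 = 'd'
  'z' (pos 25) + 2 = pos 1 = 'b'
  't' (pos 19) + 2 = pos 21 = 'v'
  'p' (pos 15) + 2 = pos 17 = 'r'
  'a' (pos 0) + 2 = pos 2 = 'c'
Result: ndbvrc

ndbvrc


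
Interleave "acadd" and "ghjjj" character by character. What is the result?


Interleaving "acadd" and "ghjjj":
  Position 0: 'a' from first, 'g' from second => "ag"
  Position 1: 'c' from first, 'h' from second => "ch"
  Position 2: 'a' from first, 'j' from second => "aj"
  Position 3: 'd' from first, 'j' from second => "dj"
  Position 4: 'd' from first, 'j' from second => "dj"
Result: agchajdjdj

agchajdjdj


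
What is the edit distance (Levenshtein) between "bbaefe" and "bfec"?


Computing edit distance: "bbaefe" -> "bfec"
DP table:
           b    f    e    c
      0    1    2    3    4
  b   1    0    1    2    3
  b   2    1    1    2    3
  a   3    2    2    2    3
  e   4    3    3    2    3
  f   5    4    3    3    3
  e   6    5    4    3    4
Edit distance = dp[6][4] = 4

4


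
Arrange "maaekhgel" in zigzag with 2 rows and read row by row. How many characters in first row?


Zigzag "maaekhgel" into 2 rows:
Placing characters:
  'm' => row 0
  'a' => row 1
  'a' => row 0
  'e' => row 1
  'k' => row 0
  'h' => row 1
  'g' => row 0
  'e' => row 1
  'l' => row 0
Rows:
  Row 0: "makgl"
  Row 1: "aehe"
First row length: 5

5


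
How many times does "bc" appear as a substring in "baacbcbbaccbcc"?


Searching for "bc" in "baacbcbbaccbcc"
Scanning each position:
  Position 0: "ba" => no
  Position 1: "aa" => no
  Position 2: "ac" => no
  Position 3: "cb" => no
  Position 4: "bc" => MATCH
  Position 5: "cb" => no
  Position 6: "bb" => no
  Position 7: "ba" => no
  Position 8: "ac" => no
  Position 9: "cc" => no
  Position 10: "cb" => no
  Position 11: "bc" => MATCH
  Position 12: "cc" => no
Total occurrences: 2

2


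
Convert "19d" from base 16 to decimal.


Input: "19d" in base 16
Positional expansion:
  Digit '1' (value 1) x 16^2 = 256
  Digit '9' (value 9) x 16^1 = 144
  Digit 'd' (value 13) x 16^0 = 13
Sum = 413

413


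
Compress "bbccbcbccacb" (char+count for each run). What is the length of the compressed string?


Input: bbccbcbccacb
Runs:
  'b' x 2 => "b2"
  'c' x 2 => "c2"
  'b' x 1 => "b1"
  'c' x 1 => "c1"
  'b' x 1 => "b1"
  'c' x 2 => "c2"
  'a' x 1 => "a1"
  'c' x 1 => "c1"
  'b' x 1 => "b1"
Compressed: "b2c2b1c1b1c2a1c1b1"
Compressed length: 18

18


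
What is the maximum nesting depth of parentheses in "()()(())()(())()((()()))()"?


Input: "()()(())()(())()((()()))()"
Tracking depth:
  Position 0 '(': depth becomes 1
  Position 1 ')': depth becomes 0
  Position 2 '(': depth becomes 1
  Position 3 ')': depth becomes 0
  Position 4 '(': depth becomes 1
  Position 5 '(': depth becomes 2
  Position 6 ')': depth becomes 1
  Position 7 ')': depth becomes 0
  Position 8 '(': depth becomes 1
  Position 9 ')': depth becomes 0
  Position 10 '(': depth becomes 1
  Position 11 '(': depth becomes 2
  Position 12 ')': depth becomes 1
  Position 13 ')': depth becomes 0
  Position 14 '(': depth becomes 1
  Position 15 ')': depth becomes 0
  Position 16 '(': depth becomes 1
  Position 17 '(': depth becomes 2
  Position 18 '(': depth becomes 3
  Position 19 ')': depth becomes 2
  Position 20 '(': depth becomes 3
  Position 21 ')': depth becomes 2
  Position 22 ')': depth becomes 1
  Position 23 ')': depth becomes 0
  Position 24 '(': depth becomes 1
  Position 25 ')': depth becomes 0
Maximum depth reached: 3

3


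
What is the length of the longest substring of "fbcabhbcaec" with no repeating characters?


Input: "fbcabhbcaec"
Sliding window (track last position of each char):
  Position 0 ('f'): window [0,0] length 1 -- new best
  Position 1 ('b'): window [0,1] length 2 -- new best
  Position 2 ('c'): window [0,2] length 3 -- new best
  Position 3 ('a'): window [0,3] length 4 -- new best
  Position 4 ('b'): repeat (last at 1), move window start to 2
  Position 4 ('b'): window [2,4] length 3
  Position 5 ('h'): window [2,5] length 4
  Position 6 ('b'): repeat (last at 4), move window start to 5
  Position 6 ('b'): window [5,6] length 2
  Position 7 ('c'): window [5,7] length 3
  Position 8 ('a'): window [5,8] length 4
  Position 9 ('e'): window [5,9] length 5 -- new best
  Position 10 ('c'): repeat (last at 7), move window start to 8
  Position 10 ('c'): window [8,10] length 3
Longest substring with no repeats: "hbcae" with length 5

5


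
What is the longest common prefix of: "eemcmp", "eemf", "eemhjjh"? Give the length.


Words: eemcmp, eemf, eemhjjh
  Position 0: all 'e' => match
  Position 1: all 'e' => match
  Position 2: all 'm' => match
  Position 3: ('c', 'f', 'h') => mismatch, stop
LCP = "eem" (length 3)

3


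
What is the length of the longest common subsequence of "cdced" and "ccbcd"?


LCS of "cdced" and "ccbcd"
DP table:
           c    c    b    c    d
      0    0    0    0    0    0
  c   0    1    1    1    1    1
  d   0    1    1    1    1    2
  c   0    1    2    2    2    2
  e   0    1    2    2    2    2
  d   0    1    2    2    2    3
LCS length = dp[5][5] = 3

3


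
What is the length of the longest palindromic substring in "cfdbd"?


Input: "cfdbd"
Checking substrings for palindromes:
  [2:5] "dbd" (len 3) => palindrome
Longest palindromic substring: "dbd" with length 3

3


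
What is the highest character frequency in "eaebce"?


Input: eaebce
Character counts:
  'a': 1
  'b': 1
  'c': 1
  'e': 3
Maximum frequency: 3

3


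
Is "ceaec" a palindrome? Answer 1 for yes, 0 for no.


Input: ceaec
Reversed: ceaec
  Compare pos 0 ('c') with pos 4 ('c'): match
  Compare pos 1 ('e') with pos 3 ('e'): match
Result: palindrome

1


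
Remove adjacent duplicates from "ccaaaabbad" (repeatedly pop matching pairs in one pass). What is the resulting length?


Input: ccaaaabbad
Stack-based adjacent duplicate removal:
  Read 'c': push. Stack: c
  Read 'c': matches stack top 'c' => pop. Stack: (empty)
  Read 'a': push. Stack: a
  Read 'a': matches stack top 'a' => pop. Stack: (empty)
  Read 'a': push. Stack: a
  Read 'a': matches stack top 'a' => pop. Stack: (empty)
  Read 'b': push. Stack: b
  Read 'b': matches stack top 'b' => pop. Stack: (empty)
  Read 'a': push. Stack: a
  Read 'd': push. Stack: ad
Final stack: "ad" (length 2)

2


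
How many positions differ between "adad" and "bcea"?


Comparing "adad" and "bcea" position by position:
  Position 0: 'a' vs 'b' => DIFFER
  Position 1: 'd' vs 'c' => DIFFER
  Position 2: 'a' vs 'e' => DIFFER
  Position 3: 'd' vs 'a' => DIFFER
Positions that differ: 4

4


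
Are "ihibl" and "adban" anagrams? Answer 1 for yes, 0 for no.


Strings: "ihibl", "adban"
Sorted first:  bhiil
Sorted second: aabdn
Differ at position 0: 'b' vs 'a' => not anagrams

0


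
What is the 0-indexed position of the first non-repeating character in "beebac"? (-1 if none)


Input: beebac
Character frequencies:
  'a': 1
  'b': 2
  'c': 1
  'e': 2
Scanning left to right for freq == 1:
  Position 0 ('b'): freq=2, skip
  Position 1 ('e'): freq=2, skip
  Position 2 ('e'): freq=2, skip
  Position 3 ('b'): freq=2, skip
  Position 4 ('a'): unique! => answer = 4

4


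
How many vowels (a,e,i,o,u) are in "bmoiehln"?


Input: bmoiehln
Checking each character:
  'b' at position 0: consonant
  'm' at position 1: consonant
  'o' at position 2: vowel (running total: 1)
  'i' at position 3: vowel (running total: 2)
  'e' at position 4: vowel (running total: 3)
  'h' at position 5: consonant
  'l' at position 6: consonant
  'n' at position 7: consonant
Total vowels: 3

3


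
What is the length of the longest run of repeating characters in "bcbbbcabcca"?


Input: "bcbbbcabcca"
Scanning for longest run:
  Position 1 ('c'): new char, reset run to 1
  Position 2 ('b'): new char, reset run to 1
  Position 3 ('b'): continues run of 'b', length=2
  Position 4 ('b'): continues run of 'b', length=3
  Position 5 ('c'): new char, reset run to 1
  Position 6 ('a'): new char, reset run to 1
  Position 7 ('b'): new char, reset run to 1
  Position 8 ('c'): new char, reset run to 1
  Position 9 ('c'): continues run of 'c', length=2
  Position 10 ('a'): new char, reset run to 1
Longest run: 'b' with length 3

3


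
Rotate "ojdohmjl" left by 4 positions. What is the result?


Input: "ojdohmjl", rotate left by 4
First 4 characters: "ojdo"
Remaining characters: "hmjl"
Concatenate remaining + first: "hmjl" + "ojdo" = "hmjlojdo"

hmjlojdo


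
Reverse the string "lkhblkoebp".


Input: lkhblkoebp
Reading characters right to left:
  Position 9: 'p'
  Position 8: 'b'
  Position 7: 'e'
  Position 6: 'o'
  Position 5: 'k'
  Position 4: 'l'
  Position 3: 'b'
  Position 2: 'h'
  Position 1: 'k'
  Position 0: 'l'
Reversed: pbeoklbhkl

pbeoklbhkl


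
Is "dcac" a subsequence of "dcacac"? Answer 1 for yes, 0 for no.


Check if "dcac" is a subsequence of "dcacac"
Greedy scan:
  Position 0 ('d'): matches sub[0] = 'd'
  Position 1 ('c'): matches sub[1] = 'c'
  Position 2 ('a'): matches sub[2] = 'a'
  Position 3 ('c'): matches sub[3] = 'c'
  Position 4 ('a'): no match needed
  Position 5 ('c'): no match needed
All 4 characters matched => is a subsequence

1


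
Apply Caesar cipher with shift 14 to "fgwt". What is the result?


Caesar cipher: shift "fgwt" by 14
  'f' (pos 5) + 14 = pos 19 = 't'
  'g' (pos 6) + 14 = pos 20 = 'u'
  'w' (pos 22) + 14 = pos 10 = 'k'
  't' (pos 19) + 14 = pos 7 = 'h'
Result: tukh

tukh


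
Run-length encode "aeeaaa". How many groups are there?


Input: aeeaaa
Scanning for consecutive runs:
  Group 1: 'a' x 1 (positions 0-0)
  Group 2: 'e' x 2 (positions 1-2)
  Group 3: 'a' x 3 (positions 3-5)
Total groups: 3

3


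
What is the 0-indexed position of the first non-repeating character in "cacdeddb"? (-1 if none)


Input: cacdeddb
Character frequencies:
  'a': 1
  'b': 1
  'c': 2
  'd': 3
  'e': 1
Scanning left to right for freq == 1:
  Position 0 ('c'): freq=2, skip
  Position 1 ('a'): unique! => answer = 1

1


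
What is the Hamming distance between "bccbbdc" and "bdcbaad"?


Comparing "bccbbdc" and "bdcbaad" position by position:
  Position 0: 'b' vs 'b' => same
  Position 1: 'c' vs 'd' => differ
  Position 2: 'c' vs 'c' => same
  Position 3: 'b' vs 'b' => same
  Position 4: 'b' vs 'a' => differ
  Position 5: 'd' vs 'a' => differ
  Position 6: 'c' vs 'd' => differ
Total differences (Hamming distance): 4

4


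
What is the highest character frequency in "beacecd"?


Input: beacecd
Character counts:
  'a': 1
  'b': 1
  'c': 2
  'd': 1
  'e': 2
Maximum frequency: 2

2


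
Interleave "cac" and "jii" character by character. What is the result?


Interleaving "cac" and "jii":
  Position 0: 'c' from first, 'j' from second => "cj"
  Position 1: 'a' from first, 'i' from second => "ai"
  Position 2: 'c' from first, 'i' from second => "ci"
Result: cjaici

cjaici


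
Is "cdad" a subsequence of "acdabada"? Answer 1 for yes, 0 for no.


Check if "cdad" is a subsequence of "acdabada"
Greedy scan:
  Position 0 ('a'): no match needed
  Position 1 ('c'): matches sub[0] = 'c'
  Position 2 ('d'): matches sub[1] = 'd'
  Position 3 ('a'): matches sub[2] = 'a'
  Position 4 ('b'): no match needed
  Position 5 ('a'): no match needed
  Position 6 ('d'): matches sub[3] = 'd'
  Position 7 ('a'): no match needed
All 4 characters matched => is a subsequence

1


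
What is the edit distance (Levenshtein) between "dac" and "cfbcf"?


Computing edit distance: "dac" -> "cfbcf"
DP table:
           c    f    b    c    f
      0    1    2    3    4    5
  d   1    1    2    3    4    5
  a   2    2    2    3    4    5
  c   3    2    3    3    3    4
Edit distance = dp[3][5] = 4

4


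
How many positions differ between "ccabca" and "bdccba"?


Comparing "ccabca" and "bdccba" position by position:
  Position 0: 'c' vs 'b' => DIFFER
  Position 1: 'c' vs 'd' => DIFFER
  Position 2: 'a' vs 'c' => DIFFER
  Position 3: 'b' vs 'c' => DIFFER
  Position 4: 'c' vs 'b' => DIFFER
  Position 5: 'a' vs 'a' => same
Positions that differ: 5

5


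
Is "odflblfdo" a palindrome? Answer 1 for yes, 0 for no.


Input: odflblfdo
Reversed: odflblfdo
  Compare pos 0 ('o') with pos 8 ('o'): match
  Compare pos 1 ('d') with pos 7 ('d'): match
  Compare pos 2 ('f') with pos 6 ('f'): match
  Compare pos 3 ('l') with pos 5 ('l'): match
Result: palindrome

1


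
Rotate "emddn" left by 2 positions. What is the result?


Input: "emddn", rotate left by 2
First 2 characters: "em"
Remaining characters: "ddn"
Concatenate remaining + first: "ddn" + "em" = "ddnem"

ddnem


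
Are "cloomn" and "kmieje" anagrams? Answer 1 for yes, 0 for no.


Strings: "cloomn", "kmieje"
Sorted first:  clmnoo
Sorted second: eeijkm
Differ at position 0: 'c' vs 'e' => not anagrams

0


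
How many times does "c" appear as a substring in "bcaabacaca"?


Searching for "c" in "bcaabacaca"
Scanning each position:
  Position 0: "b" => no
  Position 1: "c" => MATCH
  Position 2: "a" => no
  Position 3: "a" => no
  Position 4: "b" => no
  Position 5: "a" => no
  Position 6: "c" => MATCH
  Position 7: "a" => no
  Position 8: "c" => MATCH
  Position 9: "a" => no
Total occurrences: 3

3


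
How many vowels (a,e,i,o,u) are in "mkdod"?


Input: mkdod
Checking each character:
  'm' at position 0: consonant
  'k' at position 1: consonant
  'd' at position 2: consonant
  'o' at position 3: vowel (running total: 1)
  'd' at position 4: consonant
Total vowels: 1

1


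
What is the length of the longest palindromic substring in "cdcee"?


Input: "cdcee"
Checking substrings for palindromes:
  [0:3] "cdc" (len 3) => palindrome
  [3:5] "ee" (len 2) => palindrome
Longest palindromic substring: "cdc" with length 3

3


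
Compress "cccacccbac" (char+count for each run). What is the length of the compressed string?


Input: cccacccbac
Runs:
  'c' x 3 => "c3"
  'a' x 1 => "a1"
  'c' x 3 => "c3"
  'b' x 1 => "b1"
  'a' x 1 => "a1"
  'c' x 1 => "c1"
Compressed: "c3a1c3b1a1c1"
Compressed length: 12

12


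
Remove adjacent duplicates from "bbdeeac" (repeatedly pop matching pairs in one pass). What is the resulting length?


Input: bbdeeac
Stack-based adjacent duplicate removal:
  Read 'b': push. Stack: b
  Read 'b': matches stack top 'b' => pop. Stack: (empty)
  Read 'd': push. Stack: d
  Read 'e': push. Stack: de
  Read 'e': matches stack top 'e' => pop. Stack: d
  Read 'a': push. Stack: da
  Read 'c': push. Stack: dac
Final stack: "dac" (length 3)

3


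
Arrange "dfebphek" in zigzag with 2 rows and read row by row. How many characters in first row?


Zigzag "dfebphek" into 2 rows:
Placing characters:
  'd' => row 0
  'f' => row 1
  'e' => row 0
  'b' => row 1
  'p' => row 0
  'h' => row 1
  'e' => row 0
  'k' => row 1
Rows:
  Row 0: "depe"
  Row 1: "fbhk"
First row length: 4

4


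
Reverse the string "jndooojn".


Input: jndooojn
Reading characters right to left:
  Position 7: 'n'
  Position 6: 'j'
  Position 5: 'o'
  Position 4: 'o'
  Position 3: 'o'
  Position 2: 'd'
  Position 1: 'n'
  Position 0: 'j'
Reversed: njooodnj

njooodnj


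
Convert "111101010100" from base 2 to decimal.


Input: "111101010100" in base 2
Positional expansion:
  Digit '1' (value 1) x 2^11 = 2048
  Digit '1' (value 1) x 2^10 = 1024
  Digit '1' (value 1) x 2^9 = 512
  Digit '1' (value 1) x 2^8 = 256
  Digit '0' (value 0) x 2^7 = 0
  Digit '1' (value 1) x 2^6 = 64
  Digit '0' (value 0) x 2^5 = 0
  Digit '1' (value 1) x 2^4 = 16
  Digit '0' (value 0) x 2^3 = 0
  Digit '1' (value 1) x 2^2 = 4
  Digit '0' (value 0) x 2^1 = 0
  Digit '0' (value 0) x 2^0 = 0
Sum = 3924

3924


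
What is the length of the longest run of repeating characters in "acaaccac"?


Input: "acaaccac"
Scanning for longest run:
  Position 1 ('c'): new char, reset run to 1
  Position 2 ('a'): new char, reset run to 1
  Position 3 ('a'): continues run of 'a', length=2
  Position 4 ('c'): new char, reset run to 1
  Position 5 ('c'): continues run of 'c', length=2
  Position 6 ('a'): new char, reset run to 1
  Position 7 ('c'): new char, reset run to 1
Longest run: 'a' with length 2

2


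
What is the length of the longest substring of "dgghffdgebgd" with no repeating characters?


Input: "dgghffdgebgd"
Sliding window (track last position of each char):
  Position 0 ('d'): window [0,0] length 1 -- new best
  Position 1 ('g'): window [0,1] length 2 -- new best
  Position 2 ('g'): repeat (last at 1), move window start to 2
  Position 2 ('g'): window [2,2] length 1
  Position 3 ('h'): window [2,3] length 2
  Position 4 ('f'): window [2,4] length 3 -- new best
  Position 5 ('f'): repeat (last at 4), move window start to 5
  Position 5 ('f'): window [5,5] length 1
  Position 6 ('d'): window [5,6] length 2
  Position 7 ('g'): window [5,7] length 3
  Position 8 ('e'): window [5,8] length 4 -- new best
  Position 9 ('b'): window [5,9] length 5 -- new best
  Position 10 ('g'): repeat (last at 7), move window start to 8
  Position 10 ('g'): window [8,10] length 3
  Position 11 ('d'): window [8,11] length 4
Longest substring with no repeats: "fdgeb" with length 5

5


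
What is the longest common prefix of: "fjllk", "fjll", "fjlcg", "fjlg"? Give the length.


Words: fjllk, fjll, fjlcg, fjlg
  Position 0: all 'f' => match
  Position 1: all 'j' => match
  Position 2: all 'l' => match
  Position 3: ('l', 'l', 'c', 'g') => mismatch, stop
LCP = "fjl" (length 3)

3


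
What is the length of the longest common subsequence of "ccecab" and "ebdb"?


LCS of "ccecab" and "ebdb"
DP table:
           e    b    d    b
      0    0    0    0    0
  c   0    0    0    0    0
  c   0    0    0    0    0
  e   0    1    1    1    1
  c   0    1    1    1    1
  a   0    1    1    1    1
  b   0    1    2    2    2
LCS length = dp[6][4] = 2

2


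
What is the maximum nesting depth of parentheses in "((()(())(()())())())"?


Input: "((()(())(()())())())"
Tracking depth:
  Position 0 '(': depth becomes 1
  Position 1 '(': depth becomes 2
  Position 2 '(': depth becomes 3
  Position 3 ')': depth becomes 2
  Position 4 '(': depth becomes 3
  Position 5 '(': depth becomes 4
  Position 6 ')': depth becomes 3
  Position 7 ')': depth becomes 2
  Position 8 '(': depth becomes 3
  Position 9 '(': depth becomes 4
  Position 10 ')': depth becomes 3
  Position 11 '(': depth becomes 4
  Position 12 ')': depth becomes 3
  Position 13 ')': depth becomes 2
  Position 14 '(': depth becomes 3
  Position 15 ')': depth becomes 2
  Position 16 ')': depth becomes 1
  Position 17 '(': depth becomes 2
  Position 18 ')': depth becomes 1
  Position 19 ')': depth becomes 0
Maximum depth reached: 4

4


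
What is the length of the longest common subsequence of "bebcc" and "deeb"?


LCS of "bebcc" and "deeb"
DP table:
           d    e    e    b
      0    0    0    0    0
  b   0    0    0    0    1
  e   0    0    1    1    1
  b   0    0    1    1    2
  c   0    0    1    1    2
  c   0    0    1    1    2
LCS length = dp[5][4] = 2

2


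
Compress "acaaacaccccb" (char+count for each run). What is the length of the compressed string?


Input: acaaacaccccb
Runs:
  'a' x 1 => "a1"
  'c' x 1 => "c1"
  'a' x 3 => "a3"
  'c' x 1 => "c1"
  'a' x 1 => "a1"
  'c' x 4 => "c4"
  'b' x 1 => "b1"
Compressed: "a1c1a3c1a1c4b1"
Compressed length: 14

14


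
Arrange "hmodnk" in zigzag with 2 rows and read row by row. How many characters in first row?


Zigzag "hmodnk" into 2 rows:
Placing characters:
  'h' => row 0
  'm' => row 1
  'o' => row 0
  'd' => row 1
  'n' => row 0
  'k' => row 1
Rows:
  Row 0: "hon"
  Row 1: "mdk"
First row length: 3

3


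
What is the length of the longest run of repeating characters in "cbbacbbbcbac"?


Input: "cbbacbbbcbac"
Scanning for longest run:
  Position 1 ('b'): new char, reset run to 1
  Position 2 ('b'): continues run of 'b', length=2
  Position 3 ('a'): new char, reset run to 1
  Position 4 ('c'): new char, reset run to 1
  Position 5 ('b'): new char, reset run to 1
  Position 6 ('b'): continues run of 'b', length=2
  Position 7 ('b'): continues run of 'b', length=3
  Position 8 ('c'): new char, reset run to 1
  Position 9 ('b'): new char, reset run to 1
  Position 10 ('a'): new char, reset run to 1
  Position 11 ('c'): new char, reset run to 1
Longest run: 'b' with length 3

3


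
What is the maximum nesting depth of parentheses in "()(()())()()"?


Input: "()(()())()()"
Tracking depth:
  Position 0 '(': depth becomes 1
  Position 1 ')': depth becomes 0
  Position 2 '(': depth becomes 1
  Position 3 '(': depth becomes 2
  Position 4 ')': depth becomes 1
  Position 5 '(': depth becomes 2
  Position 6 ')': depth becomes 1
  Position 7 ')': depth becomes 0
  Position 8 '(': depth becomes 1
  Position 9 ')': depth becomes 0
  Position 10 '(': depth becomes 1
  Position 11 ')': depth becomes 0
Maximum depth reached: 2

2


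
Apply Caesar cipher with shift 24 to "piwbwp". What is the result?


Caesar cipher: shift "piwbwp" by 24
  'p' (pos 15) + 24 = pos 13 = 'n'
  'i' (pos 8) + 24 = pos 6 = 'g'
  'w' (pos 22) + 24 = pos 20 = 'u'
  'b' (pos 1) + 24 = pos 25 = 'z'
  'w' (pos 22) + 24 = pos 20 = 'u'
  'p' (pos 15) + 24 = pos 13 = 'n'
Result: nguzun

nguzun


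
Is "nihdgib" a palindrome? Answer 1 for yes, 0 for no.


Input: nihdgib
Reversed: bigdhin
  Compare pos 0 ('n') with pos 6 ('b'): MISMATCH
  Compare pos 1 ('i') with pos 5 ('i'): match
  Compare pos 2 ('h') with pos 4 ('g'): MISMATCH
Result: not a palindrome

0


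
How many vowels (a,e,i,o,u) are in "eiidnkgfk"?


Input: eiidnkgfk
Checking each character:
  'e' at position 0: vowel (running total: 1)
  'i' at position 1: vowel (running total: 2)
  'i' at position 2: vowel (running total: 3)
  'd' at position 3: consonant
  'n' at position 4: consonant
  'k' at position 5: consonant
  'g' at position 6: consonant
  'f' at position 7: consonant
  'k' at position 8: consonant
Total vowels: 3

3


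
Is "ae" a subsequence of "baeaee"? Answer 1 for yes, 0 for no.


Check if "ae" is a subsequence of "baeaee"
Greedy scan:
  Position 0 ('b'): no match needed
  Position 1 ('a'): matches sub[0] = 'a'
  Position 2 ('e'): matches sub[1] = 'e'
  Position 3 ('a'): no match needed
  Position 4 ('e'): no match needed
  Position 5 ('e'): no match needed
All 2 characters matched => is a subsequence

1


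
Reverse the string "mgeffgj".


Input: mgeffgj
Reading characters right to left:
  Position 6: 'j'
  Position 5: 'g'
  Position 4: 'f'
  Position 3: 'f'
  Position 2: 'e'
  Position 1: 'g'
  Position 0: 'm'
Reversed: jgffegm

jgffegm


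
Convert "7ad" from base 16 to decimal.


Input: "7ad" in base 16
Positional expansion:
  Digit '7' (value 7) x 16^2 = 1792
  Digit 'a' (value 10) x 16^1 = 160
  Digit 'd' (value 13) x 16^0 = 13
Sum = 1965

1965


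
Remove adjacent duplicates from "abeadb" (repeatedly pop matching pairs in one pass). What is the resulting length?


Input: abeadb
Stack-based adjacent duplicate removal:
  Read 'a': push. Stack: a
  Read 'b': push. Stack: ab
  Read 'e': push. Stack: abe
  Read 'a': push. Stack: abea
  Read 'd': push. Stack: abead
  Read 'b': push. Stack: abeadb
Final stack: "abeadb" (length 6)

6


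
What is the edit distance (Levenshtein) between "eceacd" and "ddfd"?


Computing edit distance: "eceacd" -> "ddfd"
DP table:
           d    d    f    d
      0    1    2    3    4
  e   1    1    2    3    4
  c   2    2    2    3    4
  e   3    3    3    3    4
  a   4    4    4    4    4
  c   5    5    5    5    5
  d   6    5    5    6    5
Edit distance = dp[6][4] = 5

5


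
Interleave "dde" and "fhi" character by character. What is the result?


Interleaving "dde" and "fhi":
  Position 0: 'd' from first, 'f' from second => "df"
  Position 1: 'd' from first, 'h' from second => "dh"
  Position 2: 'e' from first, 'i' from second => "ei"
Result: dfdhei

dfdhei


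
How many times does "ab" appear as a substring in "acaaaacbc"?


Searching for "ab" in "acaaaacbc"
Scanning each position:
  Position 0: "ac" => no
  Position 1: "ca" => no
  Position 2: "aa" => no
  Position 3: "aa" => no
  Position 4: "aa" => no
  Position 5: "ac" => no
  Position 6: "cb" => no
  Position 7: "bc" => no
Total occurrences: 0

0


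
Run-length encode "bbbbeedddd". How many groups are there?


Input: bbbbeedddd
Scanning for consecutive runs:
  Group 1: 'b' x 4 (positions 0-3)
  Group 2: 'e' x 2 (positions 4-5)
  Group 3: 'd' x 4 (positions 6-9)
Total groups: 3

3


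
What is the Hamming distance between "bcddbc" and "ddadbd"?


Comparing "bcddbc" and "ddadbd" position by position:
  Position 0: 'b' vs 'd' => differ
  Position 1: 'c' vs 'd' => differ
  Position 2: 'd' vs 'a' => differ
  Position 3: 'd' vs 'd' => same
  Position 4: 'b' vs 'b' => same
  Position 5: 'c' vs 'd' => differ
Total differences (Hamming distance): 4

4
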